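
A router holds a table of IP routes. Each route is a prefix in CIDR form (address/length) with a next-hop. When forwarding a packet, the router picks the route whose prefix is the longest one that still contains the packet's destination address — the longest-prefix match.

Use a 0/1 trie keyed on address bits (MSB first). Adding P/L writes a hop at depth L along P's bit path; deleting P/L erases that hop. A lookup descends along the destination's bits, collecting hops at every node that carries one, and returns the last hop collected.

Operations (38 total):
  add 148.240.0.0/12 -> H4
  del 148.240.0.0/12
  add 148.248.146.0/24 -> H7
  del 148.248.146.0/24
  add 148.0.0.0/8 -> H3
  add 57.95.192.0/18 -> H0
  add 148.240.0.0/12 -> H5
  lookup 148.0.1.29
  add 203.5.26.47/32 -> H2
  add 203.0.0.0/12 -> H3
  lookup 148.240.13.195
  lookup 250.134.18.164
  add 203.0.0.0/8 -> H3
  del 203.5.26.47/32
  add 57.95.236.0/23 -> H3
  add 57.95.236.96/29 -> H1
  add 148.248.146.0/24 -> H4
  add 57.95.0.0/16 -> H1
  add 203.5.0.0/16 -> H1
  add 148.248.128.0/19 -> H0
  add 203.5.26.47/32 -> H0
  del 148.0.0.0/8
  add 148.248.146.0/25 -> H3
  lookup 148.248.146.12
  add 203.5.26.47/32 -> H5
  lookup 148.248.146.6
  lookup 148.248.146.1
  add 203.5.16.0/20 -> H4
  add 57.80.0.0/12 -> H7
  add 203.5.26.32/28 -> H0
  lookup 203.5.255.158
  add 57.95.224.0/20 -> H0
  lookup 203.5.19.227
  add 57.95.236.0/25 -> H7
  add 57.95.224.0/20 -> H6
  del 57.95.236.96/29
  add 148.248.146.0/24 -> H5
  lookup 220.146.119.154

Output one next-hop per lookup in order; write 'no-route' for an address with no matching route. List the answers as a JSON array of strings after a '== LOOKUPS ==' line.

Process each operation:
  add 148.240.0.0/12 -> H4 at depth 12
  - 148.240.0.0/12 clear@12
  add 148.248.146.0/24 -> H7 at depth 24
  - 148.248.146.0/24 clear@24
  add 148.0.0.0/8 -> H3 at depth 8
  add 57.95.192.0/18 -> H0 at depth 18
  add 148.240.0.0/12 -> H5 at depth 12
  Q 148.0.1.29: descend 10010100 ; hops seen [H3] ; pick H3
  add 203.5.26.47/32 -> H2 at depth 32
  add 203.0.0.0/12 -> H3 at depth 12
  Q 148.240.13.195: descend 100101001111 ; hops seen [H3,H5] ; pick H5
  Q 250.134.18.164: descend 11 ; hops seen [∅] ; pick no-route
  add 203.0.0.0/8 -> H3 at depth 8
  - 203.5.26.47/32 clear@32
  add 57.95.236.0/23 -> H3 at depth 23
  add 57.95.236.96/29 -> H1 at depth 29
  add 148.248.146.0/24 -> H4 at depth 24
  add 57.95.0.0/16 -> H1 at depth 16
  add 203.5.0.0/16 -> H1 at depth 16
  add 148.248.128.0/19 -> H0 at depth 19
  add 203.5.26.47/32 -> H0 at depth 32
  - 148.0.0.0/8 clear@8
  add 148.248.146.0/25 -> H3 at depth 25
  Q 148.248.146.12: descend 1001010011111000100100100 ; hops seen [H5,H0,H4,H3] ; pick H3
  add 203.5.26.47/32 -> H5 at depth 32
  Q 148.248.146.6: descend 1001010011111000100100100 ; hops seen [H5,H0,H4,H3] ; pick H3
  Q 148.248.146.1: descend 1001010011111000100100100 ; hops seen [H5,H0,H4,H3] ; pick H3
  add 203.5.16.0/20 -> H4 at depth 20
  add 57.80.0.0/12 -> H7 at depth 12
  add 203.5.26.32/28 -> H0 at depth 28
  Q 203.5.255.158: descend 1100101100000101 ; hops seen [H3,H3,H1] ; pick H1
  add 57.95.224.0/20 -> H0 at depth 20
  Q 203.5.19.227: descend 11001011000001010001 ; hops seen [H3,H3,H1,H4] ; pick H4
  add 57.95.236.0/25 -> H7 at depth 25
  add 57.95.224.0/20 -> H6 at depth 20
  - 57.95.236.96/29 clear@29
  add 148.248.146.0/24 -> H5 at depth 24
  Q 220.146.119.154: descend 110 ; hops seen [∅] ; pick no-route

== LOOKUPS ==
["H3","H5","no-route","H3","H3","H3","H1","H4","no-route"]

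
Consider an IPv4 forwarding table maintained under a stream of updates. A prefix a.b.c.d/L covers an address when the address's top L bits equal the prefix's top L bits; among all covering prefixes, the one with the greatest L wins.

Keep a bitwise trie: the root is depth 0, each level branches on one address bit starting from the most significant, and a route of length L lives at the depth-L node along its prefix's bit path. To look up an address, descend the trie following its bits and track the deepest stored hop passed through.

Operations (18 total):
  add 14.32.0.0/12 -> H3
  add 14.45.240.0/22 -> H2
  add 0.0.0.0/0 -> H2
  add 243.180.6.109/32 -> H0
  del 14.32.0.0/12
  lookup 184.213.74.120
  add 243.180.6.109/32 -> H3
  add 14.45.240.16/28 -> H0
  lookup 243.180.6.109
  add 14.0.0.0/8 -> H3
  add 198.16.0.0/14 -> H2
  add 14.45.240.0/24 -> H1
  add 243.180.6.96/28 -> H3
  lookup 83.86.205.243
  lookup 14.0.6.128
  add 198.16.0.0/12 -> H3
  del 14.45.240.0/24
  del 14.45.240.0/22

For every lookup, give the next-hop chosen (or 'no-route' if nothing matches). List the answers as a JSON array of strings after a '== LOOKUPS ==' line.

Process each operation:
  + 14.32.0.0/12 (H3) depth=12
  + 14.45.240.0/22 (H2) depth=22
  + 0.0.0.0/0 (H2) depth=0
  + 243.180.6.109/32 (H0) depth=32
  del 14.32.0.0/12 (clear depth 12)
  Q 184.213.74.120: descend 1 ; hops seen [H2] ; pick H2
  + 243.180.6.109/32 (H3) depth=32
  + 14.45.240.16/28 (H0) depth=28
  Q 243.180.6.109: descend 11110011101101000000011001101101 ; hops seen [H2,H3] ; pick H3
  + 14.0.0.0/8 (H3) depth=8
  + 198.16.0.0/14 (H2) depth=14
  + 14.45.240.0/24 (H1) depth=24
  + 243.180.6.96/28 (H3) depth=28
  Q 83.86.205.243: descend 0 ; hops seen [H2] ; pick H2
  Q 14.0.6.128: descend 0000111000 ; hops seen [H2,H3] ; pick H3
  + 198.16.0.0/12 (H3) depth=12
  del 14.45.240.0/24 (clear depth 24)
  del 14.45.240.0/22 (clear depth 22)

== LOOKUPS ==
["H2","H3","H2","H3"]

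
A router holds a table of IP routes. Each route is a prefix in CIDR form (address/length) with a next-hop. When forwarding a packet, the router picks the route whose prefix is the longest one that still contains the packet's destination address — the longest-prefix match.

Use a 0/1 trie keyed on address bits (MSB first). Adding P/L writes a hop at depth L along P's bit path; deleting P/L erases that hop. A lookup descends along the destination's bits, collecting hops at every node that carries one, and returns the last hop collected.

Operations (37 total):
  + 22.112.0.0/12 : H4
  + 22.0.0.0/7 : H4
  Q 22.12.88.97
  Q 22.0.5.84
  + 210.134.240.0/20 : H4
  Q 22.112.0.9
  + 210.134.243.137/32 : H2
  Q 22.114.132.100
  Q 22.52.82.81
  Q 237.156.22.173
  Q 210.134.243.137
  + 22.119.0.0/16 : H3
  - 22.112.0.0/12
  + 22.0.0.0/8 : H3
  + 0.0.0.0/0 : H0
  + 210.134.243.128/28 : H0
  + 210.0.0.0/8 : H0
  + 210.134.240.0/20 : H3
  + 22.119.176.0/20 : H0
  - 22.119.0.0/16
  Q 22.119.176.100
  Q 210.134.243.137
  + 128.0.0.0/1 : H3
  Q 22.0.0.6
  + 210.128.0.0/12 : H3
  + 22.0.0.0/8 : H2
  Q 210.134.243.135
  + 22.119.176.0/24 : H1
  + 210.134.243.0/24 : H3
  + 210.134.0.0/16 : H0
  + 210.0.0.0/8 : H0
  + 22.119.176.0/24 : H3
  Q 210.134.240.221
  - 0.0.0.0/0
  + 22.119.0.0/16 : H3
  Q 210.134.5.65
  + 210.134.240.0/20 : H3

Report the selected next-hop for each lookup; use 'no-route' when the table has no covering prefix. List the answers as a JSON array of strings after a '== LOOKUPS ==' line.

Process each operation:
  add 22.112.0.0/12 -> H4 at depth 12
  add 22.0.0.0/7 -> H4 at depth 7
  Q 22.12.88.97: descend 000101100 ; hops seen [H4] ; pick H4
  Q 22.0.5.84: descend 000101100 ; hops seen [H4] ; pick H4
  add 210.134.240.0/20 -> H4 at depth 20
  Q 22.112.0.9: descend 000101100111 ; hops seen [H4,H4] ; pick H4
  add 210.134.243.137/32 -> H2 at depth 32
  Q 22.114.132.100: descend 000101100111 ; hops seen [H4,H4] ; pick H4
  Q 22.52.82.81: descend 000101100 ; hops seen [H4] ; pick H4
  Q 237.156.22.173: descend 11 ; hops seen [∅] ; pick no-route
  Q 210.134.243.137: descend 11010010100001101111001110001001 ; hops seen [H4,H2] ; pick H2
  add 22.119.0.0/16 -> H3 at depth 16
  del 22.112.0.0/12 (clear depth 12)
  add 22.0.0.0/8 -> H3 at depth 8
  add 0.0.0.0/0 -> H0 at depth 0
  add 210.134.243.128/28 -> H0 at depth 28
  add 210.0.0.0/8 -> H0 at depth 8
  add 210.134.240.0/20 -> H3 at depth 20
  add 22.119.176.0/20 -> H0 at depth 20
  del 22.119.0.0/16 (clear depth 16)
  Q 22.119.176.100: descend 00010110011101111011 ; hops seen [H0,H4,H3,H0] ; pick H0
  Q 210.134.243.137: descend 11010010100001101111001110001001 ; hops seen [H0,H0,H3,H0,H2] ; pick H2
  add 128.0.0.0/1 -> H3 at depth 1
  Q 22.0.0.6: descend 000101100 ; hops seen [H0,H4,H3] ; pick H3
  add 210.128.0.0/12 -> H3 at depth 12
  add 22.0.0.0/8 -> H2 at depth 8
  Q 210.134.243.135: descend 1101001010000110111100111000 ; hops seen [H0,H3,H0,H3,H3,H0] ; pick H0
  add 22.119.176.0/24 -> H1 at depth 24
  add 210.134.243.0/24 -> H3 at depth 24
  add 210.134.0.0/16 -> H0 at depth 16
  add 210.0.0.0/8 -> H0 at depth 8
  add 22.119.176.0/24 -> H3 at depth 24
  Q 210.134.240.221: descend 1101001010000110111100 ; hops seen [H0,H3,H0,H3,H0,H3] ; pick H3
  del 0.0.0.0/0 (clear depth 0)
  add 22.119.0.0/16 -> H3 at depth 16
  Q 210.134.5.65: descend 1101001010000110 ; hops seen [H3,H0,H3,H0] ; pick H0
  add 210.134.240.0/20 -> H3 at depth 20

== LOOKUPS ==
["H4","H4","H4","H4","H4","no-route","H2","H0","H2","H3","H0","H3","H0"]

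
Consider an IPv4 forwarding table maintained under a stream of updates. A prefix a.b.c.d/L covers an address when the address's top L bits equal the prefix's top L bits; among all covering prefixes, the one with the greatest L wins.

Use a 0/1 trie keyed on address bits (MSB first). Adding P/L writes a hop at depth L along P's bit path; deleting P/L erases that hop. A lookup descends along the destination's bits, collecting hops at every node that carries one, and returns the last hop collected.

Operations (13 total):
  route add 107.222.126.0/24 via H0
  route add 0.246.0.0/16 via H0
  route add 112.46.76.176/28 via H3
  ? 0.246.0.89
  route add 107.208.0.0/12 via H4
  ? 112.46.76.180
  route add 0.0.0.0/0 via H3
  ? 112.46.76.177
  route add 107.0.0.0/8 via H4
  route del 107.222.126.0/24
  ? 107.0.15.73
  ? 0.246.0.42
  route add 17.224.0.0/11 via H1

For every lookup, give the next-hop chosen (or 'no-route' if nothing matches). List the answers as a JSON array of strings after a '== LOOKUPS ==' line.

Trace:
  add 107.222.126.0/24 -> H0 at depth 24
  add 0.246.0.0/16 -> H0 at depth 16
  add 112.46.76.176/28 -> H3 at depth 28
  lookup 0.246.0.89: bits 0000000011110110 walk d0:-→d1:-→d2:-→d3:-→d4:-→d5:-→d6:-→d7:-→d8:-→d9:-→d10:-→d11:-→d12:-→d13:-→d14:-→d15:-→d16:H0 -> H0
  add 107.208.0.0/12 -> H4 at depth 12
  lookup 112.46.76.180: bits 0111000000101110010011001011 walk d0:-→d1:-→d2:-→d3:-→d4:-→d5:-→d6:-→d7:-→d8:-→d9:-→d10:-→d11:-→d12:-→d13:-→d14:-→d15:-→d16:-→d17:-→d18:-→d19:-→d20:-→d21:-→d22:-→d23:-→d24:-→d25:-→d26:-→d27:-→d28:H3 -> H3
  add 0.0.0.0/0 -> H3 at depth 0
  lookup 112.46.76.177: bits 0111000000101110010011001011 walk d0:H3→d1:-→d2:-→d3:-→d4:-→d5:-→d6:-→d7:-→d8:-→d9:-→d10:-→d11:-→d12:-→d13:-→d14:-→d15:-→d16:-→d17:-→d18:-→d19:-→d20:-→d21:-→d22:-→d23:-→d24:-→d25:-→d26:-→d27:-→d28:H3 -> H3
  add 107.0.0.0/8 -> H4 at depth 8
  - 107.222.126.0/24 clear@24
  lookup 107.0.15.73: bits 01101011 walk d0:H3→d1:-→d2:-→d3:-→d4:-→d5:-→d6:-→d7:-→d8:H4 -> H4
  lookup 0.246.0.42: bits 0000000011110110 walk d0:H3→d1:-→d2:-→d3:-→d4:-→d5:-→d6:-→d7:-→d8:-→d9:-→d10:-→d11:-→d12:-→d13:-→d14:-→d15:-→d16:H0 -> H0
  add 17.224.0.0/11 -> H1 at depth 11

== LOOKUPS ==
["H0","H3","H3","H4","H0"]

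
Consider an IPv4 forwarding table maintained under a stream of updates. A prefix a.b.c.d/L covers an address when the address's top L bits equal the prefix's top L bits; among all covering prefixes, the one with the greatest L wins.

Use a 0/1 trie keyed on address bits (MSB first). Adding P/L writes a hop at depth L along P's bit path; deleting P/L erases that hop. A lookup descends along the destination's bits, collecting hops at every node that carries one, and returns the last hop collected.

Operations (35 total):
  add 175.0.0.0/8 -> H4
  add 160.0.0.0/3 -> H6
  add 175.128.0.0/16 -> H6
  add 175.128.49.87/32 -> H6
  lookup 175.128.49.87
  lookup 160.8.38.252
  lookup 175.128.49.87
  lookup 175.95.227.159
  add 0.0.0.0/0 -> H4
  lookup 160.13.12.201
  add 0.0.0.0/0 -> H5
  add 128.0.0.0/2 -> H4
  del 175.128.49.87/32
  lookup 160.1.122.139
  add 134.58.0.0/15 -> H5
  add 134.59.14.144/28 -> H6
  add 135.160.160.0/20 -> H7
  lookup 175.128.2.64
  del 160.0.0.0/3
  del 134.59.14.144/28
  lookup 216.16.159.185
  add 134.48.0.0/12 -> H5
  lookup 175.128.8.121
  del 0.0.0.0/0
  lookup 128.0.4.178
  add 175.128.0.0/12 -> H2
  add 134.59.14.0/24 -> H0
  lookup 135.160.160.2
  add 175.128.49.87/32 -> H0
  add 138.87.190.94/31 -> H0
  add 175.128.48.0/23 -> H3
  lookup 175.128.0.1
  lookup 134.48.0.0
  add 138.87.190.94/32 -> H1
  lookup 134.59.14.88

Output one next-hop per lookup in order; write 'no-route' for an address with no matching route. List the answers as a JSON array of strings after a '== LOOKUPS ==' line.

Trace:
  add 175.0.0.0/8 -> H4 at depth 8
  add 160.0.0.0/3 -> H6 at depth 3
  add 175.128.0.0/16 -> H6 at depth 16
  add 175.128.49.87/32 -> H6 at depth 32
  lookup 175.128.49.87: bits 10101111100000000011000101010111 walk d0:-→d1:-→d2:-→d3:H6→d4:-→d5:-→d6:-→d7:-→d8:H4→d9:-→d10:-→d11:-→d12:-→d13:-→d14:-→d15:-→d16:H6→d17:-→d18:-→d19:-→d20:-→d21:-→d22:-→d23:-→d24:-→d25:-→d26:-→d27:-→d28:-→d29:-→d30:-→d31:-→d32:H6 -> H6
  lookup 160.8.38.252: bits 1010 walk d0:-→d1:-→d2:-→d3:H6→d4:- -> H6
  lookup 175.128.49.87: bits 10101111100000000011000101010111 walk d0:-→d1:-→d2:-→d3:H6→d4:-→d5:-→d6:-→d7:-→d8:H4→d9:-→d10:-→d11:-→d12:-→d13:-→d14:-→d15:-→d16:H6→d17:-→d18:-→d19:-→d20:-→d21:-→d22:-→d23:-→d24:-→d25:-→d26:-→d27:-→d28:-→d29:-→d30:-→d31:-→d32:H6 -> H6
  lookup 175.95.227.159: bits 10101111 walk d0:-→d1:-→d2:-→d3:H6→d4:-→d5:-→d6:-→d7:-→d8:H4 -> H4
  add 0.0.0.0/0 -> H4 at depth 0
  lookup 160.13.12.201: bits 1010 walk d0:H4→d1:-→d2:-→d3:H6→d4:- -> H6
  add 0.0.0.0/0 -> H5 at depth 0
  add 128.0.0.0/2 -> H4 at depth 2
  - 175.128.49.87/32 clear@32
  lookup 160.1.122.139: bits 1010 walk d0:H5→d1:-→d2:H4→d3:H6→d4:- -> H6
  add 134.58.0.0/15 -> H5 at depth 15
  add 134.59.14.144/28 -> H6 at depth 28
  add 135.160.160.0/20 -> H7 at depth 20
  lookup 175.128.2.64: bits 101011111000000000 walk d0:H5→d1:-→d2:H4→d3:H6→d4:-→d5:-→d6:-→d7:-→d8:H4→d9:-→d10:-→d11:-→d12:-→d13:-→d14:-→d15:-→d16:H6→d17:-→d18:- -> H6
  - 160.0.0.0/3 clear@3
  - 134.59.14.144/28 clear@28
  lookup 216.16.159.185: bits 1 walk d0:H5→d1:- -> H5
  add 134.48.0.0/12 -> H5 at depth 12
  lookup 175.128.8.121: bits 101011111000000000 walk d0:H5→d1:-→d2:H4→d3:-→d4:-→d5:-→d6:-→d7:-→d8:H4→d9:-→d10:-→d11:-→d12:-→d13:-→d14:-→d15:-→d16:H6→d17:-→d18:- -> H6
  - 0.0.0.0/0 clear@0
  lookup 128.0.4.178: bits 10000 walk d0:-→d1:-→d2:H4→d3:-→d4:-→d5:- -> H4
  add 175.128.0.0/12 -> H2 at depth 12
  add 134.59.14.0/24 -> H0 at depth 24
  lookup 135.160.160.2: bits 10000111101000001010 walk d0:-→d1:-→d2:H4→d3:-→d4:-→d5:-→d6:-→d7:-→d8:-→d9:-→d10:-→d11:-→d12:-→d13:-→d14:-→d15:-→d16:-→d17:-→d18:-→d19:-→d20:H7 -> H7
  add 175.128.49.87/32 -> H0 at depth 32
  add 138.87.190.94/31 -> H0 at depth 31
  add 175.128.48.0/23 -> H3 at depth 23
  lookup 175.128.0.1: bits 101011111000000000 walk d0:-→d1:-→d2:H4→d3:-→d4:-→d5:-→d6:-→d7:-→d8:H4→d9:-→d10:-→d11:-→d12:H2→d13:-→d14:-→d15:-→d16:H6→d17:-→d18:- -> H6
  lookup 134.48.0.0: bits 100001100011 walk d0:-→d1:-→d2:H4→d3:-→d4:-→d5:-→d6:-→d7:-→d8:-→d9:-→d10:-→d11:-→d12:H5 -> H5
  add 138.87.190.94/32 -> H1 at depth 32
  lookup 134.59.14.88: bits 100001100011101100001110 walk d0:-→d1:-→d2:H4→d3:-→d4:-→d5:-→d6:-→d7:-→d8:-→d9:-→d10:-→d11:-→d12:H5→d13:-→d14:-→d15:H5→d16:-→d17:-→d18:-→d19:-→d20:-→d21:-→d22:-→d23:-→d24:H0 -> H0

== LOOKUPS ==
["H6","H6","H6","H4","H6","H6","H6","H5","H6","H4","H7","H6","H5","H0"]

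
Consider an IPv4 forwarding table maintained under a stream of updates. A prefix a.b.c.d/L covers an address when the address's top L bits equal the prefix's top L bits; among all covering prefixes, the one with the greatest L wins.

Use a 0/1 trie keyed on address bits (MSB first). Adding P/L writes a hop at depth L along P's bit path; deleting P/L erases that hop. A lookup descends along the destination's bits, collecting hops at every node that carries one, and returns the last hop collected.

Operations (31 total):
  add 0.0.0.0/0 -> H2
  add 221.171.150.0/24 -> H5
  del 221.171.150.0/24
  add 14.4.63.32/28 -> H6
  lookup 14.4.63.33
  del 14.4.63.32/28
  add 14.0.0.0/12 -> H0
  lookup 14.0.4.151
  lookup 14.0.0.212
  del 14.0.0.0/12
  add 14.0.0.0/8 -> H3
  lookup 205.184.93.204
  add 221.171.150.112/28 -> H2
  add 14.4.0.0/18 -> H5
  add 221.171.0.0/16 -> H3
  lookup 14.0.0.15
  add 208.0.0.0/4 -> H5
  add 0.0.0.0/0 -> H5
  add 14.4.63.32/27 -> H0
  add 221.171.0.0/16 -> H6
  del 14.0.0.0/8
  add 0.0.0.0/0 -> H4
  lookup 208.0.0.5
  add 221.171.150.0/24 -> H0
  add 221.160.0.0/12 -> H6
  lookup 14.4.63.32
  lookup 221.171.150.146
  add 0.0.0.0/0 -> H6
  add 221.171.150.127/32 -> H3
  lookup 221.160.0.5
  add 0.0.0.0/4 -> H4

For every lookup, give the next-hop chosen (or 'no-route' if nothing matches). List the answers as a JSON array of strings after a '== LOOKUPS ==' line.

Apply in order:
  add 0.0.0.0/0 -> H2 at depth 0
  add 221.171.150.0/24 -> H5 at depth 24
  - 221.171.150.0/24 clear@24
  add 14.4.63.32/28 -> H6 at depth 28
  ? 14.4.63.33  path d0:H2→d1:-→d2:-→d3:-→d4:-→d5:-→d6:-→d7:-→d8:-→d9:-→d10:-→d11:-→d12:-→d13:-→d14:-→d15:-→d16:-→d17:-→d18:-→d19:-→d20:-→d21:-→d22:-→d23:-→d24:-→d25:-→d26:-→d27:-→d28:H6  best=H6
  - 14.4.63.32/28 clear@28
  add 14.0.0.0/12 -> H0 at depth 12
  ? 14.0.4.151  path d0:H2→d1:-→d2:-→d3:-→d4:-→d5:-→d6:-→d7:-→d8:-→d9:-→d10:-→d11:-→d12:H0→d13:-  best=H0
  ? 14.0.0.212  path d0:H2→d1:-→d2:-→d3:-→d4:-→d5:-→d6:-→d7:-→d8:-→d9:-→d10:-→d11:-→d12:H0→d13:-  best=H0
  - 14.0.0.0/12 clear@12
  add 14.0.0.0/8 -> H3 at depth 8
  ? 205.184.93.204  path d0:H2→d1:-→d2:-→d3:-  best=H2
  add 221.171.150.112/28 -> H2 at depth 28
  add 14.4.0.0/18 -> H5 at depth 18
  add 221.171.0.0/16 -> H3 at depth 16
  ? 14.0.0.15  path d0:H2→d1:-→d2:-→d3:-→d4:-→d5:-→d6:-→d7:-→d8:H3→d9:-→d10:-→d11:-→d12:-→d13:-  best=H3
  add 208.0.0.0/4 -> H5 at depth 4
  add 0.0.0.0/0 -> H5 at depth 0
  add 14.4.63.32/27 -> H0 at depth 27
  add 221.171.0.0/16 -> H6 at depth 16
  - 14.0.0.0/8 clear@8
  add 0.0.0.0/0 -> H4 at depth 0
  ? 208.0.0.5  path d0:H4→d1:-→d2:-→d3:-→d4:H5  best=H5
  add 221.171.150.0/24 -> H0 at depth 24
  add 221.160.0.0/12 -> H6 at depth 12
  ? 14.4.63.32  path d0:H4→d1:-→d2:-→d3:-→d4:-→d5:-→d6:-→d7:-→d8:-→d9:-→d10:-→d11:-→d12:-→d13:-→d14:-→d15:-→d16:-→d17:-→d18:H5→d19:-→d20:-→d21:-→d22:-→d23:-→d24:-→d25:-→d26:-→d27:H0→d28:-  best=H0
  ? 221.171.150.146  path d0:H4→d1:-→d2:-→d3:-→d4:H5→d5:-→d6:-→d7:-→d8:-→d9:-→d10:-→d11:-→d12:H6→d13:-→d14:-→d15:-→d16:H6→d17:-→d18:-→d19:-→d20:-→d21:-→d22:-→d23:-→d24:H0  best=H0
  add 0.0.0.0/0 -> H6 at depth 0
  add 221.171.150.127/32 -> H3 at depth 32
  ? 221.160.0.5  path d0:H6→d1:-→d2:-→d3:-→d4:H5→d5:-→d6:-→d7:-→d8:-→d9:-→d10:-→d11:-→d12:H6  best=H6
  add 0.0.0.0/4 -> H4 at depth 4

== LOOKUPS ==
["H6","H0","H0","H2","H3","H5","H0","H0","H6"]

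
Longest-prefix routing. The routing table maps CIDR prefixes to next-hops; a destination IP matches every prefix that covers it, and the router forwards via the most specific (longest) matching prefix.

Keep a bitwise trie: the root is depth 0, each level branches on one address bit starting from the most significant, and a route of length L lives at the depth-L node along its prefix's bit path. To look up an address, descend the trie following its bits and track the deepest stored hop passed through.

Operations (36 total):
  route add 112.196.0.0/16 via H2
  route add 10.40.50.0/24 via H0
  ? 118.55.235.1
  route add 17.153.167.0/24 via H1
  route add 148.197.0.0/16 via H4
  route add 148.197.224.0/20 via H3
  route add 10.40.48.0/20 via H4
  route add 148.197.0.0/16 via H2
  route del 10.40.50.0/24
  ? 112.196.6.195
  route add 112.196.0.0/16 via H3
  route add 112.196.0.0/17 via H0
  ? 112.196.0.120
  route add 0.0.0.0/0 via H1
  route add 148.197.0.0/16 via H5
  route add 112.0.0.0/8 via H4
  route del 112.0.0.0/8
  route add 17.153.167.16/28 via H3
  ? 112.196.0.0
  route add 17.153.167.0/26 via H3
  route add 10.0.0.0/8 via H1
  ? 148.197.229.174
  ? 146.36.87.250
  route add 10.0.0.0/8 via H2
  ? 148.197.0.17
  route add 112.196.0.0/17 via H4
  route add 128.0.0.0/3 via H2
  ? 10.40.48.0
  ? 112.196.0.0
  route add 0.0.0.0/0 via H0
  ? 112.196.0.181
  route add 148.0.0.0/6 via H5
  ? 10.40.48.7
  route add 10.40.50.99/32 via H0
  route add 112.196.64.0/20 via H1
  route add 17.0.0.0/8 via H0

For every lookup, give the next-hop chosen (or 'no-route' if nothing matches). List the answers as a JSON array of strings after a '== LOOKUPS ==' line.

Apply in order:
  add 112.196.0.0/16 -> H2 at depth 16
  add 10.40.50.0/24 -> H0 at depth 24
  Q 118.55.235.1: descend 01110 ; hops seen [∅] ; pick no-route
  add 17.153.167.0/24 -> H1 at depth 24
  add 148.197.0.0/16 -> H4 at depth 16
  add 148.197.224.0/20 -> H3 at depth 20
  add 10.40.48.0/20 -> H4 at depth 20
  add 148.197.0.0/16 -> H2 at depth 16
  del 10.40.50.0/24 (clear depth 24)
  Q 112.196.6.195: descend 0111000011000100 ; hops seen [H2] ; pick H2
  add 112.196.0.0/16 -> H3 at depth 16
  add 112.196.0.0/17 -> H0 at depth 17
  Q 112.196.0.120: descend 01110000110001000 ; hops seen [H3,H0] ; pick H0
  add 0.0.0.0/0 -> H1 at depth 0
  add 148.197.0.0/16 -> H5 at depth 16
  add 112.0.0.0/8 -> H4 at depth 8
  del 112.0.0.0/8 (clear depth 8)
  add 17.153.167.16/28 -> H3 at depth 28
  Q 112.196.0.0: descend 01110000110001000 ; hops seen [H1,H3,H0] ; pick H0
  add 17.153.167.0/26 -> H3 at depth 26
  add 10.0.0.0/8 -> H1 at depth 8
  Q 148.197.229.174: descend 10010100110001011110 ; hops seen [H1,H5,H3] ; pick H3
  Q 146.36.87.250: descend 10010 ; hops seen [H1] ; pick H1
  add 10.0.0.0/8 -> H2 at depth 8
  Q 148.197.0.17: descend 1001010011000101 ; hops seen [H1,H5] ; pick H5
  add 112.196.0.0/17 -> H4 at depth 17
  add 128.0.0.0/3 -> H2 at depth 3
  Q 10.40.48.0: descend 0000101000101000001100 ; hops seen [H1,H2,H4] ; pick H4
  Q 112.196.0.0: descend 01110000110001000 ; hops seen [H1,H3,H4] ; pick H4
  add 0.0.0.0/0 -> H0 at depth 0
  Q 112.196.0.181: descend 01110000110001000 ; hops seen [H0,H3,H4] ; pick H4
  add 148.0.0.0/6 -> H5 at depth 6
  Q 10.40.48.7: descend 0000101000101000001100 ; hops seen [H0,H2,H4] ; pick H4
  add 10.40.50.99/32 -> H0 at depth 32
  add 112.196.64.0/20 -> H1 at depth 20
  add 17.0.0.0/8 -> H0 at depth 8

== LOOKUPS ==
["no-route","H2","H0","H0","H3","H1","H5","H4","H4","H4","H4"]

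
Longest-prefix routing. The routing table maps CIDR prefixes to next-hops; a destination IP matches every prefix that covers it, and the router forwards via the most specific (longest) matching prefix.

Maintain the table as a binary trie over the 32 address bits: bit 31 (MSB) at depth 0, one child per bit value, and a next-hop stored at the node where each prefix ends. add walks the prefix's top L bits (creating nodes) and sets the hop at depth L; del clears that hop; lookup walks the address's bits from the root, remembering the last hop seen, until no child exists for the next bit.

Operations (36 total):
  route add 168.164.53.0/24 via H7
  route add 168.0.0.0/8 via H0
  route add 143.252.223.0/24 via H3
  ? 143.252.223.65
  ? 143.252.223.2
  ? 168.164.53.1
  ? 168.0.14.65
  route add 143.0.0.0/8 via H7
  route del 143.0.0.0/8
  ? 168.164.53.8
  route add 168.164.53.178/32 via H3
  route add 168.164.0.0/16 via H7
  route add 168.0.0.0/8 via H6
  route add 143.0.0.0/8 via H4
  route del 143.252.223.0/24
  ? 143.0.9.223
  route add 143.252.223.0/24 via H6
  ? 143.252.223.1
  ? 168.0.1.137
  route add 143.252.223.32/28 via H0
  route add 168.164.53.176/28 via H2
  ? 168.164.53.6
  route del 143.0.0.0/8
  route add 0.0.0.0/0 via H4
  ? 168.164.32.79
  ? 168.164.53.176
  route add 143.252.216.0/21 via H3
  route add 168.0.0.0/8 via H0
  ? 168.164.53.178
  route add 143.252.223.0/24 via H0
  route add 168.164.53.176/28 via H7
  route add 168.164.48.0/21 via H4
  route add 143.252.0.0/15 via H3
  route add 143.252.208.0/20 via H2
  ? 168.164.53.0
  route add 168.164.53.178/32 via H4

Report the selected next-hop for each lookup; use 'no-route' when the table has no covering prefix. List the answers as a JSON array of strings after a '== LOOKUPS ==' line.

Process each operation:
  + 168.164.53.0/24 (H7) depth=24
  + 168.0.0.0/8 (H0) depth=8
  + 143.252.223.0/24 (H3) depth=24
  lookup 143.252.223.65: bits 100011111111110011011111 walk d0:-→d1:-→d2:-→d3:-→d4:-→d5:-→d6:-→d7:-→d8:-→d9:-→d10:-→d11:-→d12:-→d13:-→d14:-→d15:-→d16:-→d17:-→d18:-→d19:-→d20:-→d21:-→d22:-→d23:-→d24:H3 -> H3
  lookup 143.252.223.2: bits 100011111111110011011111 walk d0:-→d1:-→d2:-→d3:-→d4:-→d5:-→d6:-→d7:-→d8:-→d9:-→d10:-→d11:-→d12:-→d13:-→d14:-→d15:-→d16:-→d17:-→d18:-→d19:-→d20:-→d21:-→d22:-→d23:-→d24:H3 -> H3
  lookup 168.164.53.1: bits 101010001010010000110101 walk d0:-→d1:-→d2:-→d3:-→d4:-→d5:-→d6:-→d7:-→d8:H0→d9:-→d10:-→d11:-→d12:-→d13:-→d14:-→d15:-→d16:-→d17:-→d18:-→d19:-→d20:-→d21:-→d22:-→d23:-→d24:H7 -> H7
  lookup 168.0.14.65: bits 10101000 walk d0:-→d1:-→d2:-→d3:-→d4:-→d5:-→d6:-→d7:-→d8:H0 -> H0
  + 143.0.0.0/8 (H7) depth=8
  del 143.0.0.0/8 (clear depth 8)
  lookup 168.164.53.8: bits 101010001010010000110101 walk d0:-→d1:-→d2:-→d3:-→d4:-→d5:-→d6:-→d7:-→d8:H0→d9:-→d10:-→d11:-→d12:-→d13:-→d14:-→d15:-→d16:-→d17:-→d18:-→d19:-→d20:-→d21:-→d22:-→d23:-→d24:H7 -> H7
  + 168.164.53.178/32 (H3) depth=32
  + 168.164.0.0/16 (H7) depth=16
  + 168.0.0.0/8 (H6) depth=8
  + 143.0.0.0/8 (H4) depth=8
  del 143.252.223.0/24 (clear depth 24)
  lookup 143.0.9.223: bits 10001111 walk d0:-→d1:-→d2:-→d3:-→d4:-→d5:-→d6:-→d7:-→d8:H4 -> H4
  + 143.252.223.0/24 (H6) depth=24
  lookup 143.252.223.1: bits 100011111111110011011111 walk d0:-→d1:-→d2:-→d3:-→d4:-→d5:-→d6:-→d7:-→d8:H4→d9:-→d10:-→d11:-→d12:-→d13:-→d14:-→d15:-→d16:-→d17:-→d18:-→d19:-→d20:-→d21:-→d22:-→d23:-→d24:H6 -> H6
  lookup 168.0.1.137: bits 10101000 walk d0:-→d1:-→d2:-→d3:-→d4:-→d5:-→d6:-→d7:-→d8:H6 -> H6
  + 143.252.223.32/28 (H0) depth=28
  + 168.164.53.176/28 (H2) depth=28
  lookup 168.164.53.6: bits 101010001010010000110101 walk d0:-→d1:-→d2:-→d3:-→d4:-→d5:-→d6:-→d7:-→d8:H6→d9:-→d10:-→d11:-→d12:-→d13:-→d14:-→d15:-→d16:H7→d17:-→d18:-→d19:-→d20:-→d21:-→d22:-→d23:-→d24:H7 -> H7
  del 143.0.0.0/8 (clear depth 8)
  + 0.0.0.0/0 (H4) depth=0
  lookup 168.164.32.79: bits 1010100010100100001 walk d0:H4→d1:-→d2:-→d3:-→d4:-→d5:-→d6:-→d7:-→d8:H6→d9:-→d10:-→d11:-→d12:-→d13:-→d14:-→d15:-→d16:H7→d17:-→d18:-→d19:- -> H7
  lookup 168.164.53.176: bits 101010001010010000110101101100 walk d0:H4→d1:-→d2:-→d3:-→d4:-→d5:-→d6:-→d7:-→d8:H6→d9:-→d10:-→d11:-→d12:-→d13:-→d14:-→d15:-→d16:H7→d17:-→d18:-→d19:-→d20:-→d21:-→d22:-→d23:-→d24:H7→d25:-→d26:-→d27:-→d28:H2→d29:-→d30:- -> H2
  + 143.252.216.0/21 (H3) depth=21
  + 168.0.0.0/8 (H0) depth=8
  lookup 168.164.53.178: bits 10101000101001000011010110110010 walk d0:H4→d1:-→d2:-→d3:-→d4:-→d5:-→d6:-→d7:-→d8:H0→d9:-→d10:-→d11:-→d12:-→d13:-→d14:-→d15:-→d16:H7→d17:-→d18:-→d19:-→d20:-→d21:-→d22:-→d23:-→d24:H7→d25:-→d26:-→d27:-→d28:H2→d29:-→d30:-→d31:-→d32:H3 -> H3
  + 143.252.223.0/24 (H0) depth=24
  + 168.164.53.176/28 (H7) depth=28
  + 168.164.48.0/21 (H4) depth=21
  + 143.252.0.0/15 (H3) depth=15
  + 143.252.208.0/20 (H2) depth=20
  lookup 168.164.53.0: bits 101010001010010000110101 walk d0:H4→d1:-→d2:-→d3:-→d4:-→d5:-→d6:-→d7:-→d8:H0→d9:-→d10:-→d11:-→d12:-→d13:-→d14:-→d15:-→d16:H7→d17:-→d18:-→d19:-→d20:-→d21:H4→d22:-→d23:-→d24:H7 -> H7
  + 168.164.53.178/32 (H4) depth=32

== LOOKUPS ==
["H3","H3","H7","H0","H7","H4","H6","H6","H7","H7","H2","H3","H7"]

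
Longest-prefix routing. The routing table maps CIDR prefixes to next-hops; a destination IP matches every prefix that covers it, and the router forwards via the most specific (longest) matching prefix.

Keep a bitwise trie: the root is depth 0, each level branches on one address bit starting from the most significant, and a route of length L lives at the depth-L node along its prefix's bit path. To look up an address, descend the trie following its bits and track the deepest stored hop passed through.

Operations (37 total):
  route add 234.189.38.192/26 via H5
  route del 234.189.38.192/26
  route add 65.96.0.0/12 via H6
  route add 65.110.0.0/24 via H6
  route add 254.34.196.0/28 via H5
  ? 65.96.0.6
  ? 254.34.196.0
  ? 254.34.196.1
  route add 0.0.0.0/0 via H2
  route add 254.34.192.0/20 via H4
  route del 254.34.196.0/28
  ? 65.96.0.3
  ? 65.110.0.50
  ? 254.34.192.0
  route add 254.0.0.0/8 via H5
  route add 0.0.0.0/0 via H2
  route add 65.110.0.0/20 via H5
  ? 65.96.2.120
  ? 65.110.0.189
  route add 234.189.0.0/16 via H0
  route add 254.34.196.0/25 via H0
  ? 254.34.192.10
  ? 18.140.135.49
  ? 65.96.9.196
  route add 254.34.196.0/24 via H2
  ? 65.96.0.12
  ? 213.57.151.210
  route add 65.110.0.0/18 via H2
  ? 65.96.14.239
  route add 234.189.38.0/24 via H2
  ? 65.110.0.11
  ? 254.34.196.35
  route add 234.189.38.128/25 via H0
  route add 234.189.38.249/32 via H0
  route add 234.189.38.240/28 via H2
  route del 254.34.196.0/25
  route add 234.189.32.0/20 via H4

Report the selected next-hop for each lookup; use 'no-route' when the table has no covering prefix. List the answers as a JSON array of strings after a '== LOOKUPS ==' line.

Process each operation:
  add 234.189.38.192/26 -> H5 at depth 26
  - 234.189.38.192/26 clear@26
  add 65.96.0.0/12 -> H6 at depth 12
  add 65.110.0.0/24 -> H6 at depth 24
  add 254.34.196.0/28 -> H5 at depth 28
  ? 65.96.0.6  path d0:-→d1:-→d2:-→d3:-→d4:-→d5:-→d6:-→d7:-→d8:-→d9:-→d10:-→d11:-→d12:H6  best=H6
  ? 254.34.196.0  path d0:-→d1:-→d2:-→d3:-→d4:-→d5:-→d6:-→d7:-→d8:-→d9:-→d10:-→d11:-→d12:-→d13:-→d14:-→d15:-→d16:-→d17:-→d18:-→d19:-→d20:-→d21:-→d22:-→d23:-→d24:-→d25:-→d26:-→d27:-→d28:H5  best=H5
  ? 254.34.196.1  path d0:-→d1:-→d2:-→d3:-→d4:-→d5:-→d6:-→d7:-→d8:-→d9:-→d10:-→d11:-→d12:-→d13:-→d14:-→d15:-→d16:-→d17:-→d18:-→d19:-→d20:-→d21:-→d22:-→d23:-→d24:-→d25:-→d26:-→d27:-→d28:H5  best=H5
  add 0.0.0.0/0 -> H2 at depth 0
  add 254.34.192.0/20 -> H4 at depth 20
  - 254.34.196.0/28 clear@28
  ? 65.96.0.3  path d0:H2→d1:-→d2:-→d3:-→d4:-→d5:-→d6:-→d7:-→d8:-→d9:-→d10:-→d11:-→d12:H6  best=H6
  ? 65.110.0.50  path d0:H2→d1:-→d2:-→d3:-→d4:-→d5:-→d6:-→d7:-→d8:-→d9:-→d10:-→d11:-→d12:H6→d13:-→d14:-→d15:-→d16:-→d17:-→d18:-→d19:-→d20:-→d21:-→d22:-→d23:-→d24:H6  best=H6
  ? 254.34.192.0  path d0:H2→d1:-→d2:-→d3:-→d4:-→d5:-→d6:-→d7:-→d8:-→d9:-→d10:-→d11:-→d12:-→d13:-→d14:-→d15:-→d16:-→d17:-→d18:-→d19:-→d20:H4→d21:-  best=H4
  add 254.0.0.0/8 -> H5 at depth 8
  add 0.0.0.0/0 -> H2 at depth 0
  add 65.110.0.0/20 -> H5 at depth 20
  ? 65.96.2.120  path d0:H2→d1:-→d2:-→d3:-→d4:-→d5:-→d6:-→d7:-→d8:-→d9:-→d10:-→d11:-→d12:H6  best=H6
  ? 65.110.0.189  path d0:H2→d1:-→d2:-→d3:-→d4:-→d5:-→d6:-→d7:-→d8:-→d9:-→d10:-→d11:-→d12:H6→d13:-→d14:-→d15:-→d16:-→d17:-→d18:-→d19:-→d20:H5→d21:-→d22:-→d23:-→d24:H6  best=H6
  add 234.189.0.0/16 -> H0 at depth 16
  add 254.34.196.0/25 -> H0 at depth 25
  ? 254.34.192.10  path d0:H2→d1:-→d2:-→d3:-→d4:-→d5:-→d6:-→d7:-→d8:H5→d9:-→d10:-→d11:-→d12:-→d13:-→d14:-→d15:-→d16:-→d17:-→d18:-→d19:-→d20:H4→d21:-  best=H4
  ? 18.140.135.49  path d0:H2→d1:-  best=H2
  ? 65.96.9.196  path d0:H2→d1:-→d2:-→d3:-→d4:-→d5:-→d6:-→d7:-→d8:-→d9:-→d10:-→d11:-→d12:H6  best=H6
  add 254.34.196.0/24 -> H2 at depth 24
  ? 65.96.0.12  path d0:H2→d1:-→d2:-→d3:-→d4:-→d5:-→d6:-→d7:-→d8:-→d9:-→d10:-→d11:-→d12:H6  best=H6
  ? 213.57.151.210  path d0:H2→d1:-→d2:-  best=H2
  add 65.110.0.0/18 -> H2 at depth 18
  ? 65.96.14.239  path d0:H2→d1:-→d2:-→d3:-→d4:-→d5:-→d6:-→d7:-→d8:-→d9:-→d10:-→d11:-→d12:H6  best=H6
  add 234.189.38.0/24 -> H2 at depth 24
  ? 65.110.0.11  path d0:H2→d1:-→d2:-→d3:-→d4:-→d5:-→d6:-→d7:-→d8:-→d9:-→d10:-→d11:-→d12:H6→d13:-→d14:-→d15:-→d16:-→d17:-→d18:H2→d19:-→d20:H5→d21:-→d22:-→d23:-→d24:H6  best=H6
  ? 254.34.196.35  path d0:H2→d1:-→d2:-→d3:-→d4:-→d5:-→d6:-→d7:-→d8:H5→d9:-→d10:-→d11:-→d12:-→d13:-→d14:-→d15:-→d16:-→d17:-→d18:-→d19:-→d20:H4→d21:-→d22:-→d23:-→d24:H2→d25:H0→d26:-  best=H0
  add 234.189.38.128/25 -> H0 at depth 25
  add 234.189.38.249/32 -> H0 at depth 32
  add 234.189.38.240/28 -> H2 at depth 28
  - 254.34.196.0/25 clear@25
  add 234.189.32.0/20 -> H4 at depth 20

== LOOKUPS ==
["H6","H5","H5","H6","H6","H4","H6","H6","H4","H2","H6","H6","H2","H6","H6","H0"]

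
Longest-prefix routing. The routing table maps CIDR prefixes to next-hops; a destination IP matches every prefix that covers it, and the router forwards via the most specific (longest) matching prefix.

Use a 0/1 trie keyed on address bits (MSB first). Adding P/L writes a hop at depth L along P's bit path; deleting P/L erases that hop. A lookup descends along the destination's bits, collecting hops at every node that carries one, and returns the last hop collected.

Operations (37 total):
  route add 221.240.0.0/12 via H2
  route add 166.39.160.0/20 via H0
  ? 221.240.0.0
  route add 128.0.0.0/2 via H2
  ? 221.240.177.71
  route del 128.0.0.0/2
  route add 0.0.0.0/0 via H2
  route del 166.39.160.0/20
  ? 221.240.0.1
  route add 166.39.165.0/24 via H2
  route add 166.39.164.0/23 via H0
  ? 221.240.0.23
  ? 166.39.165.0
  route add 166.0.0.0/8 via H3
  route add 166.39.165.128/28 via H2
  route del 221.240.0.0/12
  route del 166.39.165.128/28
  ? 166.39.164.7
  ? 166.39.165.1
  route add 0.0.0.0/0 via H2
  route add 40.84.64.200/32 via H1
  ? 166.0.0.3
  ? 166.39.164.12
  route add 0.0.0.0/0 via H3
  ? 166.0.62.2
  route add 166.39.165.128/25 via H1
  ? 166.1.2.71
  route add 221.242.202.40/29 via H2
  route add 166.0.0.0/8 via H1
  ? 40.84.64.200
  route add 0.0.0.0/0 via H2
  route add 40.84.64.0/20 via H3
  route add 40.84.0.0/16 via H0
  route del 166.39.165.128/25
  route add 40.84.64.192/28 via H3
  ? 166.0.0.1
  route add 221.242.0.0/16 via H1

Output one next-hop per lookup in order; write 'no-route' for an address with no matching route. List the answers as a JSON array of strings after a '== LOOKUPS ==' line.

Trace:
  + 221.240.0.0/12 (H2) depth=12
  + 166.39.160.0/20 (H0) depth=20
  ? 221.240.0.0  path d0:-→d1:-→d2:-→d3:-→d4:-→d5:-→d6:-→d7:-→d8:-→d9:-→d10:-→d11:-→d12:H2  best=H2
  + 128.0.0.0/2 (H2) depth=2
  ? 221.240.177.71  path d0:-→d1:-→d2:-→d3:-→d4:-→d5:-→d6:-→d7:-→d8:-→d9:-→d10:-→d11:-→d12:H2  best=H2
  del 128.0.0.0/2 (clear depth 2)
  + 0.0.0.0/0 (H2) depth=0
  del 166.39.160.0/20 (clear depth 20)
  ? 221.240.0.1  path d0:H2→d1:-→d2:-→d3:-→d4:-→d5:-→d6:-→d7:-→d8:-→d9:-→d10:-→d11:-→d12:H2  best=H2
  + 166.39.165.0/24 (H2) depth=24
  + 166.39.164.0/23 (H0) depth=23
  ? 221.240.0.23  path d0:H2→d1:-→d2:-→d3:-→d4:-→d5:-→d6:-→d7:-→d8:-→d9:-→d10:-→d11:-→d12:H2  best=H2
  ? 166.39.165.0  path d0:H2→d1:-→d2:-→d3:-→d4:-→d5:-→d6:-→d7:-→d8:-→d9:-→d10:-→d11:-→d12:-→d13:-→d14:-→d15:-→d16:-→d17:-→d18:-→d19:-→d20:-→d21:-→d22:-→d23:H0→d24:H2  best=H2
  + 166.0.0.0/8 (H3) depth=8
  + 166.39.165.128/28 (H2) depth=28
  del 221.240.0.0/12 (clear depth 12)
  del 166.39.165.128/28 (clear depth 28)
  ? 166.39.164.7  path d0:H2→d1:-→d2:-→d3:-→d4:-→d5:-→d6:-→d7:-→d8:H3→d9:-→d10:-→d11:-→d12:-→d13:-→d14:-→d15:-→d16:-→d17:-→d18:-→d19:-→d20:-→d21:-→d22:-→d23:H0  best=H0
  ? 166.39.165.1  path d0:H2→d1:-→d2:-→d3:-→d4:-→d5:-→d6:-→d7:-→d8:H3→d9:-→d10:-→d11:-→d12:-→d13:-→d14:-→d15:-→d16:-→d17:-→d18:-→d19:-→d20:-→d21:-→d22:-→d23:H0→d24:H2  best=H2
  + 0.0.0.0/0 (H2) depth=0
  + 40.84.64.200/32 (H1) depth=32
  ? 166.0.0.3  path d0:H2→d1:-→d2:-→d3:-→d4:-→d5:-→d6:-→d7:-→d8:H3→d9:-→d10:-  best=H3
  ? 166.39.164.12  path d0:H2→d1:-→d2:-→d3:-→d4:-→d5:-→d6:-→d7:-→d8:H3→d9:-→d10:-→d11:-→d12:-→d13:-→d14:-→d15:-→d16:-→d17:-→d18:-→d19:-→d20:-→d21:-→d22:-→d23:H0  best=H0
  + 0.0.0.0/0 (H3) depth=0
  ? 166.0.62.2  path d0:H3→d1:-→d2:-→d3:-→d4:-→d5:-→d6:-→d7:-→d8:H3→d9:-→d10:-  best=H3
  + 166.39.165.128/25 (H1) depth=25
  ? 166.1.2.71  path d0:H3→d1:-→d2:-→d3:-→d4:-→d5:-→d6:-→d7:-→d8:H3→d9:-→d10:-  best=H3
  + 221.242.202.40/29 (H2) depth=29
  + 166.0.0.0/8 (H1) depth=8
  ? 40.84.64.200  path d0:H3→d1:-→d2:-→d3:-→d4:-→d5:-→d6:-→d7:-→d8:-→d9:-→d10:-→d11:-→d12:-→d13:-→d14:-→d15:-→d16:-→d17:-→d18:-→d19:-→d20:-→d21:-→d22:-→d23:-→d24:-→d25:-→d26:-→d27:-→d28:-→d29:-→d30:-→d31:-→d32:H1  best=H1
  + 0.0.0.0/0 (H2) depth=0
  + 40.84.64.0/20 (H3) depth=20
  + 40.84.0.0/16 (H0) depth=16
  del 166.39.165.128/25 (clear depth 25)
  + 40.84.64.192/28 (H3) depth=28
  ? 166.0.0.1  path d0:H2→d1:-→d2:-→d3:-→d4:-→d5:-→d6:-→d7:-→d8:H1→d9:-→d10:-  best=H1
  + 221.242.0.0/16 (H1) depth=16

== LOOKUPS ==
["H2","H2","H2","H2","H2","H0","H2","H3","H0","H3","H3","H1","H1"]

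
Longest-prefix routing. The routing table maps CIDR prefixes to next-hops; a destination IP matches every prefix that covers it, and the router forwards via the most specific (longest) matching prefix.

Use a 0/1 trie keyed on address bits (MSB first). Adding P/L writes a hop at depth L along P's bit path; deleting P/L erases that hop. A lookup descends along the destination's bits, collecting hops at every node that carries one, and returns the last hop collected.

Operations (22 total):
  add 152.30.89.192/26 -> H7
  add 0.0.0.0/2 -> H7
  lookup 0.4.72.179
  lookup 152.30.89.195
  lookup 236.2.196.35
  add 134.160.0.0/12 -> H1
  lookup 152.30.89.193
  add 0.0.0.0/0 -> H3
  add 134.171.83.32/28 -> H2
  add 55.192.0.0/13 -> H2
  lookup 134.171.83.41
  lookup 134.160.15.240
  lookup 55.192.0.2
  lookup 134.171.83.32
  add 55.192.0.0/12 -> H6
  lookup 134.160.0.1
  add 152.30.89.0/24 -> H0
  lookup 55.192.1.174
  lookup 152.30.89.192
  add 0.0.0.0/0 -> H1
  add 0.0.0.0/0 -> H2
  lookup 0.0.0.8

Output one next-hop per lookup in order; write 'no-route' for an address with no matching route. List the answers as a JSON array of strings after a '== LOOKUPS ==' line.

Process each operation:
  + 152.30.89.192/26 (H7) depth=26
  + 0.0.0.0/2 (H7) depth=2
  lookup 0.4.72.179: bits 00 walk d0:-→d1:-→d2:H7 -> H7
  lookup 152.30.89.195: bits 10011000000111100101100111 walk d0:-→d1:-→d2:-→d3:-→d4:-→d5:-→d6:-→d7:-→d8:-→d9:-→d10:-→d11:-→d12:-→d13:-→d14:-→d15:-→d16:-→d17:-→d18:-→d19:-→d20:-→d21:-→d22:-→d23:-→d24:-→d25:-→d26:H7 -> H7
  lookup 236.2.196.35: bits 1 walk d0:-→d1:- -> no-route
  + 134.160.0.0/12 (H1) depth=12
  lookup 152.30.89.193: bits 10011000000111100101100111 walk d0:-→d1:-→d2:-→d3:-→d4:-→d5:-→d6:-→d7:-→d8:-→d9:-→d10:-→d11:-→d12:-→d13:-→d14:-→d15:-→d16:-→d17:-→d18:-→d19:-→d20:-→d21:-→d22:-→d23:-→d24:-→d25:-→d26:H7 -> H7
  + 0.0.0.0/0 (H3) depth=0
  + 134.171.83.32/28 (H2) depth=28
  + 55.192.0.0/13 (H2) depth=13
  lookup 134.171.83.41: bits 1000011010101011010100110010 walk d0:H3→d1:-→d2:-→d3:-→d4:-→d5:-→d6:-→d7:-→d8:-→d9:-→d10:-→d11:-→d12:H1→d13:-→d14:-→d15:-→d16:-→d17:-→d18:-→d19:-→d20:-→d21:-→d22:-→d23:-→d24:-→d25:-→d26:-→d27:-→d28:H2 -> H2
  lookup 134.160.15.240: bits 100001101010 walk d0:H3→d1:-→d2:-→d3:-→d4:-→d5:-→d6:-→d7:-→d8:-→d9:-→d10:-→d11:-→d12:H1 -> H1
  lookup 55.192.0.2: bits 0011011111000 walk d0:H3→d1:-→d2:H7→d3:-→d4:-→d5:-→d6:-→d7:-→d8:-→d9:-→d10:-→d11:-→d12:-→d13:H2 -> H2
  lookup 134.171.83.32: bits 1000011010101011010100110010 walk d0:H3→d1:-→d2:-→d3:-→d4:-→d5:-→d6:-→d7:-→d8:-→d9:-→d10:-→d11:-→d12:H1→d13:-→d14:-→d15:-→d16:-→d17:-→d18:-→d19:-→d20:-→d21:-→d22:-→d23:-→d24:-→d25:-→d26:-→d27:-→d28:H2 -> H2
  + 55.192.0.0/12 (H6) depth=12
  lookup 134.160.0.1: bits 100001101010 walk d0:H3→d1:-→d2:-→d3:-→d4:-→d5:-→d6:-→d7:-→d8:-→d9:-→d10:-→d11:-→d12:H1 -> H1
  + 152.30.89.0/24 (H0) depth=24
  lookup 55.192.1.174: bits 0011011111000 walk d0:H3→d1:-→d2:H7→d3:-→d4:-→d5:-→d6:-→d7:-→d8:-→d9:-→d10:-→d11:-→d12:H6→d13:H2 -> H2
  lookup 152.30.89.192: bits 10011000000111100101100111 walk d0:H3→d1:-→d2:-→d3:-→d4:-→d5:-→d6:-→d7:-→d8:-→d9:-→d10:-→d11:-→d12:-→d13:-→d14:-→d15:-→d16:-→d17:-→d18:-→d19:-→d20:-→d21:-→d22:-→d23:-→d24:H0→d25:-→d26:H7 -> H7
  + 0.0.0.0/0 (H1) depth=0
  + 0.0.0.0/0 (H2) depth=0
  lookup 0.0.0.8: bits 00 walk d0:H2→d1:-→d2:H7 -> H7

== LOOKUPS ==
["H7","H7","no-route","H7","H2","H1","H2","H2","H1","H2","H7","H7"]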